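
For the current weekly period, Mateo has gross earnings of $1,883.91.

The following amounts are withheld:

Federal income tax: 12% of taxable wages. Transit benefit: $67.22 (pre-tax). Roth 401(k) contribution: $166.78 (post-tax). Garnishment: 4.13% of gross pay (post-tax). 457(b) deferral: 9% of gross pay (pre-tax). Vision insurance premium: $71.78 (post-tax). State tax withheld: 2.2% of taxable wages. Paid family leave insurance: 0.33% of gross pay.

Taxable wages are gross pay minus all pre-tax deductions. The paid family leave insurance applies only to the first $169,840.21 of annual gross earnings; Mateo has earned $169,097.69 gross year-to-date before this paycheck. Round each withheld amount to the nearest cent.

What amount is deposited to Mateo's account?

$1,094.42

Transit benefit: $67.22
457(b) deferral: $1,883.91 × 0.09 = $169.55
Pre-tax total = $67.22 + $169.55 = $236.77
Taxable wages = $1,883.91 − $236.77 = $1,647.14
State tax withheld: $1,647.14 × 0.022 = $36.24
Federal income tax: $1,647.14 × 0.12 = $197.66
Paid family leave insurance: only $169,840.21 − $169,097.69 = $742.52 of this check is subject → $742.52 × 0.0033 = $2.45
Garnishment: $1,883.91 × 0.0413 = $77.81
Vision insurance premium: $71.78
Roth 401(k) contribution: $166.78
Total deductions = $67.22 + $169.55 + $36.24 + $197.66 + $2.45 + $77.81 + $71.78 + $166.78 = $789.49
Net pay = $1,883.91 − $789.49 = $1,094.42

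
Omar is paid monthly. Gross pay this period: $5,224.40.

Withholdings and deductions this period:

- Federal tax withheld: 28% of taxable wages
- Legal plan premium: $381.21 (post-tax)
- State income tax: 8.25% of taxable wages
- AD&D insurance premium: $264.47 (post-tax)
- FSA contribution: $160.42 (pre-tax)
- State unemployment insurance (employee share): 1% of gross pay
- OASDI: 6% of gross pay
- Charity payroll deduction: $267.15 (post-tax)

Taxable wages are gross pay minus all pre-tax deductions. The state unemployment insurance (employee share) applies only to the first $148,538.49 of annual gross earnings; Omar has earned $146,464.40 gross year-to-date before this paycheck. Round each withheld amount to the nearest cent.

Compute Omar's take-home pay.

$1,981.26

FSA contribution: $160.42
Taxable wages = $5,224.40 − $160.42 = $5,063.98
Federal tax withheld: $5,063.98 × 0.28 = $1,417.91
State income tax: $5,063.98 × 0.0825 = $417.78
State unemployment insurance (employee share): only $148,538.49 − $146,464.40 = $2,074.09 of this check is subject → $2,074.09 × 0.01 = $20.74
OASDI: $5,224.40 × 0.06 = $313.46
Legal plan premium: $381.21
Charity payroll deduction: $267.15
AD&D insurance premium: $264.47
Total deductions = $160.42 + $1,417.91 + $417.78 + $20.74 + $313.46 + $381.21 + $267.15 + $264.47 = $3,243.14
Net pay = $5,224.40 − $3,243.14 = $1,981.26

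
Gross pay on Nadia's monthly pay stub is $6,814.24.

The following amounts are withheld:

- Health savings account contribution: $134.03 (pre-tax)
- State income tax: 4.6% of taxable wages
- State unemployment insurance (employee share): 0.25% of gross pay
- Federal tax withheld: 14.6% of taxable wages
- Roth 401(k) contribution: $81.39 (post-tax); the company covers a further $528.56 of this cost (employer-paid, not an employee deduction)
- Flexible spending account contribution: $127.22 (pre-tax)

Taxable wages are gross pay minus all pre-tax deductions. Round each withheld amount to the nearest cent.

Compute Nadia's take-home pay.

$5,196.38

Flexible spending account contribution: $127.22
Health savings account contribution: $134.03
Pre-tax total = $127.22 + $134.03 = $261.25
Taxable wages = $6,814.24 − $261.25 = $6,552.99
Federal tax withheld: $6,552.99 × 0.146 = $956.74
State income tax: $6,552.99 × 0.046 = $301.44
State unemployment insurance (employee share): $6,814.24 × 0.0025 = $17.04
Roth 401(k) contribution: $81.39
(Employer's $528.56 toward Roth 401(k) contribution is not withheld from the employee.)
Total deductions = $127.22 + $134.03 + $956.74 + $301.44 + $17.04 + $81.39 = $1,617.86
Net pay = $6,814.24 − $1,617.86 = $5,196.38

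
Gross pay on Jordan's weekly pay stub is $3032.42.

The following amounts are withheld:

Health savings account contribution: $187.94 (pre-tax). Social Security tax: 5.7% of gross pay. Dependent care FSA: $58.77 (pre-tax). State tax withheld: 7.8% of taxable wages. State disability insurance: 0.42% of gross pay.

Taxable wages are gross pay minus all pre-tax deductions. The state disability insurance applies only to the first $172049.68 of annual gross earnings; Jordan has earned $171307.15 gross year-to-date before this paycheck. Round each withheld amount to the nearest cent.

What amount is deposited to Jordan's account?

$2392.45

Health savings account contribution: $187.94
Dependent care FSA: $58.77
Pre-tax total = $187.94 + $58.77 = $246.71
Taxable wages = $3032.42 − $246.71 = $2785.71
State tax withheld: $2785.71 × 0.078 = $217.29
Social Security tax: $3032.42 × 0.057 = $172.85
State disability insurance: only $172049.68 − $171307.15 = $742.53 of this check is subject → $742.53 × 0.0042 = $3.12
Total deductions = $187.94 + $58.77 + $217.29 + $172.85 + $3.12 = $639.97
Net pay = $3032.42 − $639.97 = $2392.45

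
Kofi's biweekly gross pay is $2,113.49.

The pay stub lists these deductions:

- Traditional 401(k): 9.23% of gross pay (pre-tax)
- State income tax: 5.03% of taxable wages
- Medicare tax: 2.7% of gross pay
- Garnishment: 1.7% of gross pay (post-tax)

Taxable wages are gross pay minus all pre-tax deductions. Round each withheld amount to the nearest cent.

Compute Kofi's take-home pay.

Traditional 401(k): $2,113.49 × 0.0923 = $195.08
Taxable wages = $2,113.49 − $195.08 = $1,918.41
State income tax: $1,918.41 × 0.0503 = $96.50
Medicare tax: $2,113.49 × 0.027 = $57.06
Garnishment: $2,113.49 × 0.017 = $35.93
Total deductions = $195.08 + $96.50 + $57.06 + $35.93 = $384.57
Net pay = $2,113.49 − $384.57 = $1,728.92

$1,728.92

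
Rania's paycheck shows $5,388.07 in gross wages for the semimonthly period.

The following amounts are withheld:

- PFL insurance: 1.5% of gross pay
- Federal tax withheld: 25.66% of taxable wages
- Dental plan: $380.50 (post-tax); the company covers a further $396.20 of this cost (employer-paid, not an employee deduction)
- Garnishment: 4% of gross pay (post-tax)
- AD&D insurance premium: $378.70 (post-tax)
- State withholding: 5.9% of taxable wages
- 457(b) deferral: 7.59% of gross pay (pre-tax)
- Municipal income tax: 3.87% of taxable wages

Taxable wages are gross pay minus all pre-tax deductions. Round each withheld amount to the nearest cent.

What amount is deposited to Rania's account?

$2,159.48

457(b) deferral: $5,388.07 × 0.0759 = $408.95
Taxable wages = $5,388.07 − $408.95 = $4,979.12
Municipal income tax: $4,979.12 × 0.0387 = $192.69
State withholding: $4,979.12 × 0.059 = $293.77
Federal tax withheld: $4,979.12 × 0.2566 = $1,277.64
PFL insurance: $5,388.07 × 0.015 = $80.82
Garnishment: $5,388.07 × 0.04 = $215.52
AD&D insurance premium: $378.70
Dental plan: $380.50
(Employer's $396.20 toward dental plan is not withheld from the employee.)
Total deductions = $408.95 + $192.69 + $293.77 + $1,277.64 + $80.82 + $215.52 + $378.70 + $380.50 = $3,228.59
Net pay = $5,388.07 − $3,228.59 = $2,159.48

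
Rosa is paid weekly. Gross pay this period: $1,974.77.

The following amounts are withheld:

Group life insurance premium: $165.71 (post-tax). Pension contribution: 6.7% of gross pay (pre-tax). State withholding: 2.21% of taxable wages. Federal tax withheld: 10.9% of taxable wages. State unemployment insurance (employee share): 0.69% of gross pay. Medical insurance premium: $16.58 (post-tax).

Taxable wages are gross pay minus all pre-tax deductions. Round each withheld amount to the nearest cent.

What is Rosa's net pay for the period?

$1,404.99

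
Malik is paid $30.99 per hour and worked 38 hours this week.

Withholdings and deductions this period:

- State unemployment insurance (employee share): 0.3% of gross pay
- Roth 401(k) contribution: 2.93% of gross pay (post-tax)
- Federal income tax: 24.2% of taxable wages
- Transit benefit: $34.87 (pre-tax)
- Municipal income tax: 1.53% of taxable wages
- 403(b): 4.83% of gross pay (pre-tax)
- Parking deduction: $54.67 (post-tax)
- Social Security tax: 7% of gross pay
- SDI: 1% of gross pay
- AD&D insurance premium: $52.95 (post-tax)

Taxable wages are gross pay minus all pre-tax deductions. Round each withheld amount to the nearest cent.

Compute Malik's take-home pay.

$566.62

Gross pay: 38 × $30.99 = $1,177.62
Transit benefit: $34.87
403(b): $1,177.62 × 0.0483 = $56.88
Pre-tax total = $34.87 + $56.88 = $91.75
Taxable wages = $1,177.62 − $91.75 = $1,085.87
Municipal income tax: $1,085.87 × 0.0153 = $16.61
Federal income tax: $1,085.87 × 0.242 = $262.78
State unemployment insurance (employee share): $1,177.62 × 0.003 = $3.53
Social Security tax: $1,177.62 × 0.07 = $82.43
SDI: $1,177.62 × 0.01 = $11.78
Parking deduction: $54.67
AD&D insurance premium: $52.95
Roth 401(k) contribution: $1,177.62 × 0.0293 = $34.50
Total deductions = $34.87 + $56.88 + $16.61 + $262.78 + $3.53 + $82.43 + $11.78 + $54.67 + $52.95 + $34.50 = $611.00
Net pay = $1,177.62 − $611.00 = $566.62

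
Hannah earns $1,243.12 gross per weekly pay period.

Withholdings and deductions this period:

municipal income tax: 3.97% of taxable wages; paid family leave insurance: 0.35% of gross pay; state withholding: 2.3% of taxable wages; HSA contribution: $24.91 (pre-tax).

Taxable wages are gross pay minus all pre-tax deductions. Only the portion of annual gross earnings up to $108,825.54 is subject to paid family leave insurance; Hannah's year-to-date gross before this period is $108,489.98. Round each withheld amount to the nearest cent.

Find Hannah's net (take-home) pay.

$1,140.66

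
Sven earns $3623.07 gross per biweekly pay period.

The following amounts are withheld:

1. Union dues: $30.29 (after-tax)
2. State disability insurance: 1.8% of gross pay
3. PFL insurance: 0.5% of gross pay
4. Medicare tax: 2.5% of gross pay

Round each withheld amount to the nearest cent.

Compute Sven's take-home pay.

State disability insurance: $3623.07 × 0.018 = $65.22
PFL insurance: $3623.07 × 0.005 = $18.12
Medicare tax: $3623.07 × 0.025 = $90.58
Union dues: $30.29
Total deductions = $65.22 + $18.12 + $90.58 + $30.29 = $204.21
Net pay = $3623.07 − $204.21 = $3418.86

$3418.86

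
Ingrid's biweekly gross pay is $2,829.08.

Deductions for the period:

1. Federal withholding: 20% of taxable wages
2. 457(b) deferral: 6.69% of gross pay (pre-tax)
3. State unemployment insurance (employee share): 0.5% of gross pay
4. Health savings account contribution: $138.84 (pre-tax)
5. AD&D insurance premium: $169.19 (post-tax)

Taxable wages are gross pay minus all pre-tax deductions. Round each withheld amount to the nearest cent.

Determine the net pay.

$1,817.44

Health savings account contribution: $138.84
457(b) deferral: $2,829.08 × 0.0669 = $189.27
Pre-tax total = $138.84 + $189.27 = $328.11
Taxable wages = $2,829.08 − $328.11 = $2,500.97
Federal withholding: $2,500.97 × 0.2 = $500.19
State unemployment insurance (employee share): $2,829.08 × 0.005 = $14.15
AD&D insurance premium: $169.19
Total deductions = $138.84 + $189.27 + $500.19 + $14.15 + $169.19 = $1,011.64
Net pay = $2,829.08 − $1,011.64 = $1,817.44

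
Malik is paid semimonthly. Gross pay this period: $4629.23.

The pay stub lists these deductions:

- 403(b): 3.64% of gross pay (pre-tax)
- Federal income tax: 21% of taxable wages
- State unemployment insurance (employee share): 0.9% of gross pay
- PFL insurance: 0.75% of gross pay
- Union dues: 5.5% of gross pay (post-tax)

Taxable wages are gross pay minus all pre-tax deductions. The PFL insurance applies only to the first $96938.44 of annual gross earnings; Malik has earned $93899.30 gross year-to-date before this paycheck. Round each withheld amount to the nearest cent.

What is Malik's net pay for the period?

$3204.92

403(b): $4629.23 × 0.0364 = $168.50
Taxable wages = $4629.23 − $168.50 = $4460.73
Federal income tax: $4460.73 × 0.21 = $936.75
State unemployment insurance (employee share): $4629.23 × 0.009 = $41.66
PFL insurance: only $96938.44 − $93899.30 = $3039.14 of this check is subject → $3039.14 × 0.0075 = $22.79
Union dues: $4629.23 × 0.055 = $254.61
Total deductions = $168.50 + $936.75 + $41.66 + $22.79 + $254.61 = $1424.31
Net pay = $4629.23 − $1424.31 = $3204.92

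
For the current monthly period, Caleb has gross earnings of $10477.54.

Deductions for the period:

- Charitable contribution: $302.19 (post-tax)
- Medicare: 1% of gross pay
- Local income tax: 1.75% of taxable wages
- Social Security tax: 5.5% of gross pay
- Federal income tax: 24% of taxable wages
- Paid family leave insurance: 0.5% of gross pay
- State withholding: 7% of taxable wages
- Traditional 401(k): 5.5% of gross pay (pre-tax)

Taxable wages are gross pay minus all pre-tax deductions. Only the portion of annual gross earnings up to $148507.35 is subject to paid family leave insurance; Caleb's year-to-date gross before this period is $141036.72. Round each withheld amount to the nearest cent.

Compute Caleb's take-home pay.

$5638.03

Traditional 401(k): $10477.54 × 0.055 = $576.26
Taxable wages = $10477.54 − $576.26 = $9901.28
State withholding: $9901.28 × 0.07 = $693.09
Federal income tax: $9901.28 × 0.24 = $2376.31
Local income tax: $9901.28 × 0.0175 = $173.27
Social Security tax: $10477.54 × 0.055 = $576.26
Paid family leave insurance: only $148507.35 − $141036.72 = $7470.63 of this check is subject → $7470.63 × 0.005 = $37.35
Medicare: $10477.54 × 0.01 = $104.78
Charitable contribution: $302.19
Total deductions = $576.26 + $693.09 + $2376.31 + $173.27 + $576.26 + $37.35 + $104.78 + $302.19 = $4839.51
Net pay = $10477.54 − $4839.51 = $5638.03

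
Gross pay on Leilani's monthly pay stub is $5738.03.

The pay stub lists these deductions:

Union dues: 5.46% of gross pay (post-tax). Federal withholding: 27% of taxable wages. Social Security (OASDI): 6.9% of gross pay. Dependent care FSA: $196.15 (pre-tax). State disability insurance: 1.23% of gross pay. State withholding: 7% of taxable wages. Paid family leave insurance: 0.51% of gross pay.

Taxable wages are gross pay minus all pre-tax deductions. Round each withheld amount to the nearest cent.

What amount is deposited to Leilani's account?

$2848.58

Dependent care FSA: $196.15
Taxable wages = $5738.03 − $196.15 = $5541.88
State withholding: $5541.88 × 0.07 = $387.93
Federal withholding: $5541.88 × 0.27 = $1496.31
Social Security (OASDI): $5738.03 × 0.069 = $395.92
Paid family leave insurance: $5738.03 × 0.0051 = $29.26
State disability insurance: $5738.03 × 0.0123 = $70.58
Union dues: $5738.03 × 0.0546 = $313.30
Total deductions = $196.15 + $387.93 + $1496.31 + $395.92 + $29.26 + $70.58 + $313.30 = $2889.45
Net pay = $5738.03 − $2889.45 = $2848.58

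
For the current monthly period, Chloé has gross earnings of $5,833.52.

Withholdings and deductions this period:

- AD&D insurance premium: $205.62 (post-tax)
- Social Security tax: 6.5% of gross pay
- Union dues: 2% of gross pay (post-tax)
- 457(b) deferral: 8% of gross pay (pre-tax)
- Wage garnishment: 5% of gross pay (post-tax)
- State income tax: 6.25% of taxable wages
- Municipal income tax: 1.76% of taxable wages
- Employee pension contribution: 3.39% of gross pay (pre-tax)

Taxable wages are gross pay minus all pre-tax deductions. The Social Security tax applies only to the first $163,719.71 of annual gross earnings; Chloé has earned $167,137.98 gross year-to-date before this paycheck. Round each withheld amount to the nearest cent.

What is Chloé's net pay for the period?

$4,141.06

Employee pension contribution: $5,833.52 × 0.0339 = $197.76
457(b) deferral: $5,833.52 × 0.08 = $466.68
Pre-tax total = $197.76 + $466.68 = $664.44
Taxable wages = $5,833.52 − $664.44 = $5,169.08
State income tax: $5,169.08 × 0.0625 = $323.07
Municipal income tax: $5,169.08 × 0.0176 = $90.98
Social Security tax: annual cap $163,719.71 already reached (YTD $167,137.98), so $0.00
Wage garnishment: $5,833.52 × 0.05 = $291.68
Union dues: $5,833.52 × 0.02 = $116.67
AD&D insurance premium: $205.62
Total deductions = $197.76 + $466.68 + $323.07 + $90.98 + $0.00 + $291.68 + $116.67 + $205.62 = $1,692.46
Net pay = $5,833.52 − $1,692.46 = $4,141.06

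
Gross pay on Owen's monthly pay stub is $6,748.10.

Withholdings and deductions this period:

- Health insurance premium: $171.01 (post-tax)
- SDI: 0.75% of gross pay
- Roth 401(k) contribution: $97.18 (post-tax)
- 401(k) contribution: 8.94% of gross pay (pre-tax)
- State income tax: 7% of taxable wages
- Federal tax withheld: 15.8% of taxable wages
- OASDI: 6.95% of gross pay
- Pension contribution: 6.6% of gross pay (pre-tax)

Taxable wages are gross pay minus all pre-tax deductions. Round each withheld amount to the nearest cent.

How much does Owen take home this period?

Pension contribution: $6,748.10 × 0.066 = $445.37
401(k) contribution: $6,748.10 × 0.0894 = $603.28
Pre-tax total = $445.37 + $603.28 = $1,048.65
Taxable wages = $6,748.10 − $1,048.65 = $5,699.45
Federal tax withheld: $5,699.45 × 0.158 = $900.51
State income tax: $5,699.45 × 0.07 = $398.96
SDI: $6,748.10 × 0.0075 = $50.61
OASDI: $6,748.10 × 0.0695 = $468.99
Health insurance premium: $171.01
Roth 401(k) contribution: $97.18
Total deductions = $445.37 + $603.28 + $900.51 + $398.96 + $50.61 + $468.99 + $171.01 + $97.18 = $3,135.91
Net pay = $6,748.10 − $3,135.91 = $3,612.19

$3,612.19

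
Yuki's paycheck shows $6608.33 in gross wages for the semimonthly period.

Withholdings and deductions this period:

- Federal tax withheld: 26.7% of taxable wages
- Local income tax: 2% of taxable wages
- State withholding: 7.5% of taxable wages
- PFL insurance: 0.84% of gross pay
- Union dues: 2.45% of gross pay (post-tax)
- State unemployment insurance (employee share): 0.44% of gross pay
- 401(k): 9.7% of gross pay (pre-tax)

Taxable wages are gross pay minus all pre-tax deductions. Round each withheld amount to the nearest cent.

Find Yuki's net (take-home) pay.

$3560.66

401(k): $6608.33 × 0.097 = $641.01
Taxable wages = $6608.33 − $641.01 = $5967.32
State withholding: $5967.32 × 0.075 = $447.55
Local income tax: $5967.32 × 0.02 = $119.35
Federal tax withheld: $5967.32 × 0.267 = $1593.27
PFL insurance: $6608.33 × 0.0084 = $55.51
State unemployment insurance (employee share): $6608.33 × 0.0044 = $29.08
Union dues: $6608.33 × 0.0245 = $161.90
Total deductions = $641.01 + $447.55 + $119.35 + $1593.27 + $55.51 + $29.08 + $161.90 = $3047.67
Net pay = $6608.33 − $3047.67 = $3560.66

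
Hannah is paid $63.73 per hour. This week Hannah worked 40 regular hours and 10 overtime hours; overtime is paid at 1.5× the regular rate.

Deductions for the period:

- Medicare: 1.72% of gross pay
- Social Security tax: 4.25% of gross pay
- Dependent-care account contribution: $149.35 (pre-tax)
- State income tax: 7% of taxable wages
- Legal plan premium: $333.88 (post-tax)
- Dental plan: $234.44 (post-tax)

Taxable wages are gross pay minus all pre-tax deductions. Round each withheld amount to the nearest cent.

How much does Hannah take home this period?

$2,343.31

Regular pay: 40 × $63.73 = $2,549.20
Overtime pay: 10 × $63.73 × 1.5 = $955.95
Gross pay = $2,549.20 + $955.95 = $3,505.15
Dependent-care account contribution: $149.35
Taxable wages = $3,505.15 − $149.35 = $3,355.80
State income tax: $3,355.80 × 0.07 = $234.91
Medicare: $3,505.15 × 0.0172 = $60.29
Social Security tax: $3,505.15 × 0.0425 = $148.97
Dental plan: $234.44
Legal plan premium: $333.88
Total deductions = $149.35 + $234.91 + $60.29 + $148.97 + $234.44 + $333.88 = $1,161.84
Net pay = $3,505.15 − $1,161.84 = $2,343.31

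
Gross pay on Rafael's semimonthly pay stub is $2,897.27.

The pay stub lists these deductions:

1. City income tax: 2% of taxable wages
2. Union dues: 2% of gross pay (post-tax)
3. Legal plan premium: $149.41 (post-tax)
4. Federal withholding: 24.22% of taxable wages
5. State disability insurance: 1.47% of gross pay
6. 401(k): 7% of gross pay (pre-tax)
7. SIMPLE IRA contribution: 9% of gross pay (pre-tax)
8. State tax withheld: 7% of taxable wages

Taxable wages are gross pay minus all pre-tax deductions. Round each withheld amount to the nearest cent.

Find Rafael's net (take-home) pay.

SIMPLE IRA contribution: $2,897.27 × 0.09 = $260.75
401(k): $2,897.27 × 0.07 = $202.81
Pre-tax total = $260.75 + $202.81 = $463.56
Taxable wages = $2,897.27 − $463.56 = $2,433.71
City income tax: $2,433.71 × 0.02 = $48.67
Federal withholding: $2,433.71 × 0.2422 = $589.44
State tax withheld: $2,433.71 × 0.07 = $170.36
State disability insurance: $2,897.27 × 0.0147 = $42.59
Legal plan premium: $149.41
Union dues: $2,897.27 × 0.02 = $57.95
Total deductions = $260.75 + $202.81 + $48.67 + $589.44 + $170.36 + $42.59 + $149.41 + $57.95 = $1,521.98
Net pay = $2,897.27 − $1,521.98 = $1,375.29

$1,375.29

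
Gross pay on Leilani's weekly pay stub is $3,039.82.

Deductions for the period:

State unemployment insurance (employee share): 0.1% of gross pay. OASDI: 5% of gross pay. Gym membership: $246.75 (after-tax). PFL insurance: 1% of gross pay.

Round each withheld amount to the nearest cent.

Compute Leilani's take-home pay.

PFL insurance: $3,039.82 × 0.01 = $30.40
OASDI: $3,039.82 × 0.05 = $151.99
State unemployment insurance (employee share): $3,039.82 × 0.001 = $3.04
Gym membership: $246.75
Total deductions = $30.40 + $151.99 + $3.04 + $246.75 = $432.18
Net pay = $3,039.82 − $432.18 = $2,607.64

$2,607.64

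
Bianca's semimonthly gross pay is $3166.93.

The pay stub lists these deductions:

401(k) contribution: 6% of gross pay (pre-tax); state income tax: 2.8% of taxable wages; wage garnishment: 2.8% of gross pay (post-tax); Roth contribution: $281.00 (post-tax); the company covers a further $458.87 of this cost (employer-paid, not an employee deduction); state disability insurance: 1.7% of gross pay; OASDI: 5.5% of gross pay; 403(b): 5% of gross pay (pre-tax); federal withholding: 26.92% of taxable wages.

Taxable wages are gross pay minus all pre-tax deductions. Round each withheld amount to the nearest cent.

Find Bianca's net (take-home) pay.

401(k) contribution: $3166.93 × 0.06 = $190.02
403(b): $3166.93 × 0.05 = $158.35
Pre-tax total = $190.02 + $158.35 = $348.37
Taxable wages = $3166.93 − $348.37 = $2818.56
Federal withholding: $2818.56 × 0.2692 = $758.76
State income tax: $2818.56 × 0.028 = $78.92
OASDI: $3166.93 × 0.055 = $174.18
State disability insurance: $3166.93 × 0.017 = $53.84
Roth contribution: $281.00
Wage garnishment: $3166.93 × 0.028 = $88.67
(Employer's $458.87 toward Roth contribution is not withheld from the employee.)
Total deductions = $190.02 + $158.35 + $758.76 + $78.92 + $174.18 + $53.84 + $281.00 + $88.67 = $1783.74
Net pay = $3166.93 − $1783.74 = $1383.19

$1383.19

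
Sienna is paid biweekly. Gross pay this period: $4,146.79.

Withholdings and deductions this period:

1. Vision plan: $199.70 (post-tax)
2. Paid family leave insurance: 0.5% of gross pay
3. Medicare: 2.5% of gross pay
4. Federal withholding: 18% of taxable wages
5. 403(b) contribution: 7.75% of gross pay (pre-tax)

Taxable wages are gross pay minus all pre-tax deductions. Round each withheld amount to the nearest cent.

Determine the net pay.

$2,812.74

403(b) contribution: $4,146.79 × 0.0775 = $321.38
Taxable wages = $4,146.79 − $321.38 = $3,825.41
Federal withholding: $3,825.41 × 0.18 = $688.57
Medicare: $4,146.79 × 0.025 = $103.67
Paid family leave insurance: $4,146.79 × 0.005 = $20.73
Vision plan: $199.70
Total deductions = $321.38 + $688.57 + $103.67 + $20.73 + $199.70 = $1,334.05
Net pay = $4,146.79 − $1,334.05 = $2,812.74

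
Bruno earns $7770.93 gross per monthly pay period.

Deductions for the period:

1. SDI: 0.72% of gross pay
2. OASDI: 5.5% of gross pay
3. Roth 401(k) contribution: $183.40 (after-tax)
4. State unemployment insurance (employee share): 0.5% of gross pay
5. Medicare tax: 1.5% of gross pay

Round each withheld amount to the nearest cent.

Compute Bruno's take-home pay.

SDI: $7770.93 × 0.0072 = $55.95
Medicare tax: $7770.93 × 0.015 = $116.56
State unemployment insurance (employee share): $7770.93 × 0.005 = $38.85
OASDI: $7770.93 × 0.055 = $427.40
Roth 401(k) contribution: $183.40
Total deductions = $55.95 + $116.56 + $38.85 + $427.40 + $183.40 = $822.16
Net pay = $7770.93 − $822.16 = $6948.77

$6948.77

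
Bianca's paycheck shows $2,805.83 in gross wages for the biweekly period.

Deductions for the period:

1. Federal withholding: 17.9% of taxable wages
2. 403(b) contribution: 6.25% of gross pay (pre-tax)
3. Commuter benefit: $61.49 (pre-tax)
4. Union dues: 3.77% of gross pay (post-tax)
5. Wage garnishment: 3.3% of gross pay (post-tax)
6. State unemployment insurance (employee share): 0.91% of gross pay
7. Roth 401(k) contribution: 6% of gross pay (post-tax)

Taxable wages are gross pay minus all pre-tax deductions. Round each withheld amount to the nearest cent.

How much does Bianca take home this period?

Commuter benefit: $61.49
403(b) contribution: $2,805.83 × 0.0625 = $175.36
Pre-tax total = $61.49 + $175.36 = $236.85
Taxable wages = $2,805.83 − $236.85 = $2,568.98
Federal withholding: $2,568.98 × 0.179 = $459.85
State unemployment insurance (employee share): $2,805.83 × 0.0091 = $25.53
Union dues: $2,805.83 × 0.0377 = $105.78
Roth 401(k) contribution: $2,805.83 × 0.06 = $168.35
Wage garnishment: $2,805.83 × 0.033 = $92.59
Total deductions = $61.49 + $175.36 + $459.85 + $25.53 + $105.78 + $168.35 + $92.59 = $1,088.95
Net pay = $2,805.83 − $1,088.95 = $1,716.88

$1,716.88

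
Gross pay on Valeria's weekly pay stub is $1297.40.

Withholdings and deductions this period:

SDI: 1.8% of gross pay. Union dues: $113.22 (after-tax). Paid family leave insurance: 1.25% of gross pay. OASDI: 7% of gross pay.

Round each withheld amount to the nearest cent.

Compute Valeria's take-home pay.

Paid family leave insurance: $1297.40 × 0.0125 = $16.22
SDI: $1297.40 × 0.018 = $23.35
OASDI: $1297.40 × 0.07 = $90.82
Union dues: $113.22
Total deductions = $16.22 + $23.35 + $90.82 + $113.22 = $243.61
Net pay = $1297.40 − $243.61 = $1053.79

$1053.79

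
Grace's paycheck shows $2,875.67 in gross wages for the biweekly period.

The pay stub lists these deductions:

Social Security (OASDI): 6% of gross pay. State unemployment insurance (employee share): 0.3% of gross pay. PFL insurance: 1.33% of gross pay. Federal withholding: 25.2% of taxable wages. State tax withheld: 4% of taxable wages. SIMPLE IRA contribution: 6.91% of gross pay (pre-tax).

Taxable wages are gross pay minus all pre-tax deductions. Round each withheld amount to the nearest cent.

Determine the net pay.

SIMPLE IRA contribution: $2,875.67 × 0.0691 = $198.71
Taxable wages = $2,875.67 − $198.71 = $2,676.96
Federal withholding: $2,676.96 × 0.252 = $674.59
State tax withheld: $2,676.96 × 0.04 = $107.08
PFL insurance: $2,875.67 × 0.0133 = $38.25
State unemployment insurance (employee share): $2,875.67 × 0.003 = $8.63
Social Security (OASDI): $2,875.67 × 0.06 = $172.54
Total deductions = $198.71 + $674.59 + $107.08 + $38.25 + $8.63 + $172.54 = $1,199.80
Net pay = $2,875.67 − $1,199.80 = $1,675.87

$1,675.87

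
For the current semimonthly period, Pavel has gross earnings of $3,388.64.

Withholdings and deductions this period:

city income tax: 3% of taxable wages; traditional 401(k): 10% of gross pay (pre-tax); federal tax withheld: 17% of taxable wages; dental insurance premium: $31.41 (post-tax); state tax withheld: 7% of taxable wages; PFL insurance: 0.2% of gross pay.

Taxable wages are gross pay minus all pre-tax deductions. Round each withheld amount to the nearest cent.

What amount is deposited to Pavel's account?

Traditional 401(k): $3,388.64 × 0.1 = $338.86
Taxable wages = $3,388.64 − $338.86 = $3,049.78
State tax withheld: $3,049.78 × 0.07 = $213.48
Federal tax withheld: $3,049.78 × 0.17 = $518.46
City income tax: $3,049.78 × 0.03 = $91.49
PFL insurance: $3,388.64 × 0.002 = $6.78
Dental insurance premium: $31.41
Total deductions = $338.86 + $213.48 + $518.46 + $91.49 + $6.78 + $31.41 = $1,200.48
Net pay = $3,388.64 − $1,200.48 = $2,188.16

$2,188.16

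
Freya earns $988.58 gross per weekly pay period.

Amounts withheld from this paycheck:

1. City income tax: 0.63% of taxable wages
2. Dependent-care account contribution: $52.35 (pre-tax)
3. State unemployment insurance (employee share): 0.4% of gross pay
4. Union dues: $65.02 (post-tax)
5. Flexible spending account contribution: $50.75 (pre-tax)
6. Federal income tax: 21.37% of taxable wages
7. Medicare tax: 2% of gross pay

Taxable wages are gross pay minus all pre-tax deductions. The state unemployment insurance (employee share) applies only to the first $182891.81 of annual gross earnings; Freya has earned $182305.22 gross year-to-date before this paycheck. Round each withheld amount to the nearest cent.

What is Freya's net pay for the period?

Flexible spending account contribution: $50.75
Dependent-care account contribution: $52.35
Pre-tax total = $50.75 + $52.35 = $103.10
Taxable wages = $988.58 − $103.10 = $885.48
Federal income tax: $885.48 × 0.2137 = $189.23
City income tax: $885.48 × 0.0063 = $5.58
Medicare tax: $988.58 × 0.02 = $19.77
State unemployment insurance (employee share): only $182891.81 − $182305.22 = $586.59 of this check is subject → $586.59 × 0.004 = $2.35
Union dues: $65.02
Total deductions = $50.75 + $52.35 + $189.23 + $5.58 + $19.77 + $2.35 + $65.02 = $385.05
Net pay = $988.58 − $385.05 = $603.53

$603.53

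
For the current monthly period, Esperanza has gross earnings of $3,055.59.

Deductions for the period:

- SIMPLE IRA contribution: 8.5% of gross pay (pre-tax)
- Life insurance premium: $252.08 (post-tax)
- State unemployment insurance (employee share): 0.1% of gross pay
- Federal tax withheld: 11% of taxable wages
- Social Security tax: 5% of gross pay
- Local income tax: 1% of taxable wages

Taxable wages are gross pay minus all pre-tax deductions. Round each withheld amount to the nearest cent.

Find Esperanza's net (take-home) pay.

SIMPLE IRA contribution: $3,055.59 × 0.085 = $259.73
Taxable wages = $3,055.59 − $259.73 = $2,795.86
Federal tax withheld: $2,795.86 × 0.11 = $307.54
Local income tax: $2,795.86 × 0.01 = $27.96
State unemployment insurance (employee share): $3,055.59 × 0.001 = $3.06
Social Security tax: $3,055.59 × 0.05 = $152.78
Life insurance premium: $252.08
Total deductions = $259.73 + $307.54 + $27.96 + $3.06 + $152.78 + $252.08 = $1,003.15
Net pay = $3,055.59 − $1,003.15 = $2,052.44

$2,052.44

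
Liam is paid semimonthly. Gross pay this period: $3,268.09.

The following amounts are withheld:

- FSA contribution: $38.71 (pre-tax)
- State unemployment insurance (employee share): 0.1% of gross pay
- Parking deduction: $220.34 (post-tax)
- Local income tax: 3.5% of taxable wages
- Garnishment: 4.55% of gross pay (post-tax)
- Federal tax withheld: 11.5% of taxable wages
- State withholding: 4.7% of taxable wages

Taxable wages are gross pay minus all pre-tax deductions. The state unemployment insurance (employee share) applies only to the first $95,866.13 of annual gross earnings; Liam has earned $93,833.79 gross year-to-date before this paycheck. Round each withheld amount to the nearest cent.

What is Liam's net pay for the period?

$2,222.12

FSA contribution: $38.71
Taxable wages = $3,268.09 − $38.71 = $3,229.38
Federal tax withheld: $3,229.38 × 0.115 = $371.38
State withholding: $3,229.38 × 0.047 = $151.78
Local income tax: $3,229.38 × 0.035 = $113.03
State unemployment insurance (employee share): only $95,866.13 − $93,833.79 = $2,032.34 of this check is subject → $2,032.34 × 0.001 = $2.03
Garnishment: $3,268.09 × 0.0455 = $148.70
Parking deduction: $220.34
Total deductions = $38.71 + $371.38 + $151.78 + $113.03 + $2.03 + $148.70 + $220.34 = $1,045.97
Net pay = $3,268.09 − $1,045.97 = $2,222.12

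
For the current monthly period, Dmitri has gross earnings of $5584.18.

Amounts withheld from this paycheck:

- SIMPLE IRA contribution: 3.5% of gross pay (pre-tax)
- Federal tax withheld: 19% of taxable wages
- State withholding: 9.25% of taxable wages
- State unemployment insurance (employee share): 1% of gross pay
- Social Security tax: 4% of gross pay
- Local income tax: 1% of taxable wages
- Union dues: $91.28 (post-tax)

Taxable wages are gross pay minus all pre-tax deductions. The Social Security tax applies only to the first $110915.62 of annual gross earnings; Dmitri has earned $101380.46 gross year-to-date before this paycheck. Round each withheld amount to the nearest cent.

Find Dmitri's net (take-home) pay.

$3442.03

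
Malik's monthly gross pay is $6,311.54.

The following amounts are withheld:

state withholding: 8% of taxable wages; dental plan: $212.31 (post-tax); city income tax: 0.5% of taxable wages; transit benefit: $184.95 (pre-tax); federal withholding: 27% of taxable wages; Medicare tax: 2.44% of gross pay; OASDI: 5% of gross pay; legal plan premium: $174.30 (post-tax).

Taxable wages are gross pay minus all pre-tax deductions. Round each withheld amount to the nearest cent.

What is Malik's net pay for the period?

$3,095.46

Transit benefit: $184.95
Taxable wages = $6,311.54 − $184.95 = $6,126.59
Federal withholding: $6,126.59 × 0.27 = $1,654.18
City income tax: $6,126.59 × 0.005 = $30.63
State withholding: $6,126.59 × 0.08 = $490.13
Medicare tax: $6,311.54 × 0.0244 = $154.00
OASDI: $6,311.54 × 0.05 = $315.58
Dental plan: $212.31
Legal plan premium: $174.30
Total deductions = $184.95 + $1,654.18 + $30.63 + $490.13 + $154.00 + $315.58 + $212.31 + $174.30 = $3,216.08
Net pay = $6,311.54 − $3,216.08 = $3,095.46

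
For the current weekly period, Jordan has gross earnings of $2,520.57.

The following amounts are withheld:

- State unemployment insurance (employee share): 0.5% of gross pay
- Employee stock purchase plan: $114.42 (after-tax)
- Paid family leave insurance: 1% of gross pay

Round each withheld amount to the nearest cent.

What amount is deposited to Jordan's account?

$2,368.34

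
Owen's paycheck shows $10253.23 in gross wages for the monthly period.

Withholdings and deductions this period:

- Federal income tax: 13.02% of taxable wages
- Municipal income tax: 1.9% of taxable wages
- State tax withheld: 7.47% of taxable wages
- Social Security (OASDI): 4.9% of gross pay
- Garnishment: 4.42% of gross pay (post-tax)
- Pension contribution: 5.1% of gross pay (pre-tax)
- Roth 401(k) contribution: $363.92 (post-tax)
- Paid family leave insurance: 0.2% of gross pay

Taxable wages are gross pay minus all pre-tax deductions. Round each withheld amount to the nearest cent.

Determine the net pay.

$6211.67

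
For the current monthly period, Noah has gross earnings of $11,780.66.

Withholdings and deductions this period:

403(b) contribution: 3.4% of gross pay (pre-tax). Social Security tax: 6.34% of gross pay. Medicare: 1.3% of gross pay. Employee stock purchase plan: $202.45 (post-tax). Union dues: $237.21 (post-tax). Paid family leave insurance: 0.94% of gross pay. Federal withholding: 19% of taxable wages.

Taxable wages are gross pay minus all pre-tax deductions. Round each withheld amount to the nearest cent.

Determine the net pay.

403(b) contribution: $11,780.66 × 0.034 = $400.54
Taxable wages = $11,780.66 − $400.54 = $11,380.12
Federal withholding: $11,380.12 × 0.19 = $2,162.22
Social Security tax: $11,780.66 × 0.0634 = $746.89
Paid family leave insurance: $11,780.66 × 0.0094 = $110.74
Medicare: $11,780.66 × 0.013 = $153.15
Union dues: $237.21
Employee stock purchase plan: $202.45
Total deductions = $400.54 + $2,162.22 + $746.89 + $110.74 + $153.15 + $237.21 + $202.45 = $4,013.20
Net pay = $11,780.66 − $4,013.20 = $7,767.46

$7,767.46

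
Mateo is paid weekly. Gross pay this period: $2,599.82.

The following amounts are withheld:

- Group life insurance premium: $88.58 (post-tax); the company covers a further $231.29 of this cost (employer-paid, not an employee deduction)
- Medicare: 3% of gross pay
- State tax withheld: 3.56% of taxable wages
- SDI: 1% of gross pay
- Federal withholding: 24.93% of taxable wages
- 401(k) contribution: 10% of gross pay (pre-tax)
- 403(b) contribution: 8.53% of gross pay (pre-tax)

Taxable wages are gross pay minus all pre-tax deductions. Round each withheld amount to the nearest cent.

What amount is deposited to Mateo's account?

403(b) contribution: $2,599.82 × 0.0853 = $221.76
401(k) contribution: $2,599.82 × 0.1 = $259.98
Pre-tax total = $221.76 + $259.98 = $481.74
Taxable wages = $2,599.82 − $481.74 = $2,118.08
State tax withheld: $2,118.08 × 0.0356 = $75.40
Federal withholding: $2,118.08 × 0.2493 = $528.04
SDI: $2,599.82 × 0.01 = $26.00
Medicare: $2,599.82 × 0.03 = $77.99
Group life insurance premium: $88.58
(Employer's $231.29 toward group life insurance premium is not withheld from the employee.)
Total deductions = $221.76 + $259.98 + $75.40 + $528.04 + $26.00 + $77.99 + $88.58 = $1,277.75
Net pay = $2,599.82 − $1,277.75 = $1,322.07

$1,322.07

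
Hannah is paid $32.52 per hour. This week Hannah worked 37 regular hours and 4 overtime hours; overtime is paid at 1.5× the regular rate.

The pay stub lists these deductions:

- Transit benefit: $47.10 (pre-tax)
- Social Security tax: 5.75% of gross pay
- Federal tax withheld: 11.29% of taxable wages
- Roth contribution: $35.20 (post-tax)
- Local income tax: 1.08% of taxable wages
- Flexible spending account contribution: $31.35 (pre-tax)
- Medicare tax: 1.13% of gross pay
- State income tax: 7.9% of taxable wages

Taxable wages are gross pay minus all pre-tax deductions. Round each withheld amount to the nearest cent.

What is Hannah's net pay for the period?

Regular pay: 37 × $32.52 = $1,203.24
Overtime pay: 4 × $32.52 × 1.5 = $195.12
Gross pay = $1,203.24 + $195.12 = $1,398.36
Flexible spending account contribution: $31.35
Transit benefit: $47.10
Pre-tax total = $31.35 + $47.10 = $78.45
Taxable wages = $1,398.36 − $78.45 = $1,319.91
Federal tax withheld: $1,319.91 × 0.1129 = $149.02
State income tax: $1,319.91 × 0.079 = $104.27
Local income tax: $1,319.91 × 0.0108 = $14.26
Social Security tax: $1,398.36 × 0.0575 = $80.41
Medicare tax: $1,398.36 × 0.0113 = $15.80
Roth contribution: $35.20
Total deductions = $31.35 + $47.10 + $149.02 + $104.27 + $14.26 + $80.41 + $15.80 + $35.20 = $477.41
Net pay = $1,398.36 − $477.41 = $920.95

$920.95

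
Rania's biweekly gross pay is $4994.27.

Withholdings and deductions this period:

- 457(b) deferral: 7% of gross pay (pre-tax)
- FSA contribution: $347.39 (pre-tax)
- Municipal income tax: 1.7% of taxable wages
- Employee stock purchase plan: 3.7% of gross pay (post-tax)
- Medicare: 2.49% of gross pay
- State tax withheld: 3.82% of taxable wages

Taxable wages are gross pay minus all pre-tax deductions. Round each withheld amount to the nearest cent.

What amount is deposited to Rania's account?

$3750.92

FSA contribution: $347.39
457(b) deferral: $4994.27 × 0.07 = $349.60
Pre-tax total = $347.39 + $349.60 = $696.99
Taxable wages = $4994.27 − $696.99 = $4297.28
State tax withheld: $4297.28 × 0.0382 = $164.16
Municipal income tax: $4297.28 × 0.017 = $73.05
Medicare: $4994.27 × 0.0249 = $124.36
Employee stock purchase plan: $4994.27 × 0.037 = $184.79
Total deductions = $347.39 + $349.60 + $164.16 + $73.05 + $124.36 + $184.79 = $1243.35
Net pay = $4994.27 − $1243.35 = $3750.92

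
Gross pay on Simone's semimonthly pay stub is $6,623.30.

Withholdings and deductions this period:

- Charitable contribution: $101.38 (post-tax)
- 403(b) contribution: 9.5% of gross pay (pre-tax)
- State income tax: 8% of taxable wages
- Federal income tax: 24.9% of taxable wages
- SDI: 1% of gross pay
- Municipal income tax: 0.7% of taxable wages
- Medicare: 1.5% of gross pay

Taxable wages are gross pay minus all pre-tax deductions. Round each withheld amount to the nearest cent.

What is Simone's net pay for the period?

403(b) contribution: $6,623.30 × 0.095 = $629.21
Taxable wages = $6,623.30 − $629.21 = $5,994.09
State income tax: $5,994.09 × 0.08 = $479.53
Federal income tax: $5,994.09 × 0.249 = $1,492.53
Municipal income tax: $5,994.09 × 0.007 = $41.96
SDI: $6,623.30 × 0.01 = $66.23
Medicare: $6,623.30 × 0.015 = $99.35
Charitable contribution: $101.38
Total deductions = $629.21 + $479.53 + $1,492.53 + $41.96 + $66.23 + $99.35 + $101.38 = $2,910.19
Net pay = $6,623.30 − $2,910.19 = $3,713.11

$3,713.11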